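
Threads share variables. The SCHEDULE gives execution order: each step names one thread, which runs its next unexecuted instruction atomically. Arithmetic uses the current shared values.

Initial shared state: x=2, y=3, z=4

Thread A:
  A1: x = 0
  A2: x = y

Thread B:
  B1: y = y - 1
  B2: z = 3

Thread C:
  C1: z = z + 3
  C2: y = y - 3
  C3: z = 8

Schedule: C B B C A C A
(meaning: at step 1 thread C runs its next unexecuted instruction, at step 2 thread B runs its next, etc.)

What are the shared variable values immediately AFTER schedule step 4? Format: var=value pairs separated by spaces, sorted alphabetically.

Answer: x=2 y=-1 z=3

Derivation:
Step 1: thread C executes C1 (z = z + 3). Shared: x=2 y=3 z=7. PCs: A@0 B@0 C@1
Step 2: thread B executes B1 (y = y - 1). Shared: x=2 y=2 z=7. PCs: A@0 B@1 C@1
Step 3: thread B executes B2 (z = 3). Shared: x=2 y=2 z=3. PCs: A@0 B@2 C@1
Step 4: thread C executes C2 (y = y - 3). Shared: x=2 y=-1 z=3. PCs: A@0 B@2 C@2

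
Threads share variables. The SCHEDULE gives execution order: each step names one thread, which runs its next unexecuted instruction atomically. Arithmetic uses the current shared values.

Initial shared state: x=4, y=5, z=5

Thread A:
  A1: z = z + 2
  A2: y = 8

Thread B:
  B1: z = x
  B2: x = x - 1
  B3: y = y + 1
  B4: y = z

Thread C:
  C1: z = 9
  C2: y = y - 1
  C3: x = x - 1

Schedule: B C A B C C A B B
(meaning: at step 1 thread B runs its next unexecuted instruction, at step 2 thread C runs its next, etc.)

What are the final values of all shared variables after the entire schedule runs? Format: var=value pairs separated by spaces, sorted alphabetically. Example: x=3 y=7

Answer: x=2 y=11 z=11

Derivation:
Step 1: thread B executes B1 (z = x). Shared: x=4 y=5 z=4. PCs: A@0 B@1 C@0
Step 2: thread C executes C1 (z = 9). Shared: x=4 y=5 z=9. PCs: A@0 B@1 C@1
Step 3: thread A executes A1 (z = z + 2). Shared: x=4 y=5 z=11. PCs: A@1 B@1 C@1
Step 4: thread B executes B2 (x = x - 1). Shared: x=3 y=5 z=11. PCs: A@1 B@2 C@1
Step 5: thread C executes C2 (y = y - 1). Shared: x=3 y=4 z=11. PCs: A@1 B@2 C@2
Step 6: thread C executes C3 (x = x - 1). Shared: x=2 y=4 z=11. PCs: A@1 B@2 C@3
Step 7: thread A executes A2 (y = 8). Shared: x=2 y=8 z=11. PCs: A@2 B@2 C@3
Step 8: thread B executes B3 (y = y + 1). Shared: x=2 y=9 z=11. PCs: A@2 B@3 C@3
Step 9: thread B executes B4 (y = z). Shared: x=2 y=11 z=11. PCs: A@2 B@4 C@3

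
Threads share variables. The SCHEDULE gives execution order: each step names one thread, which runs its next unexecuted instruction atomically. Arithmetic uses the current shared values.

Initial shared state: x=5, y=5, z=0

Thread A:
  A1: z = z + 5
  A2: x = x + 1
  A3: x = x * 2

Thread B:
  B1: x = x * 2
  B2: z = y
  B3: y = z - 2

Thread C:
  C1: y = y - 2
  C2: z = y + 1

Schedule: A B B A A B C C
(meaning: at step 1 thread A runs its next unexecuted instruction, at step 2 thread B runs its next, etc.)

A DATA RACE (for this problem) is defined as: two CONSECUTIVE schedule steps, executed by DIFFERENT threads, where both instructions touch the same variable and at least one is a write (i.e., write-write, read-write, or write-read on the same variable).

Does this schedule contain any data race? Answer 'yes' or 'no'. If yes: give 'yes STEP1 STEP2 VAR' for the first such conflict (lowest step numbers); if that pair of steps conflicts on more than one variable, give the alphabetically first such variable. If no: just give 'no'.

Steps 1,2: A(r=z,w=z) vs B(r=x,w=x). No conflict.
Steps 2,3: same thread (B). No race.
Steps 3,4: B(r=y,w=z) vs A(r=x,w=x). No conflict.
Steps 4,5: same thread (A). No race.
Steps 5,6: A(r=x,w=x) vs B(r=z,w=y). No conflict.
Steps 6,7: B(y = z - 2) vs C(y = y - 2). RACE on y (W-W).
Steps 7,8: same thread (C). No race.
First conflict at steps 6,7.

Answer: yes 6 7 y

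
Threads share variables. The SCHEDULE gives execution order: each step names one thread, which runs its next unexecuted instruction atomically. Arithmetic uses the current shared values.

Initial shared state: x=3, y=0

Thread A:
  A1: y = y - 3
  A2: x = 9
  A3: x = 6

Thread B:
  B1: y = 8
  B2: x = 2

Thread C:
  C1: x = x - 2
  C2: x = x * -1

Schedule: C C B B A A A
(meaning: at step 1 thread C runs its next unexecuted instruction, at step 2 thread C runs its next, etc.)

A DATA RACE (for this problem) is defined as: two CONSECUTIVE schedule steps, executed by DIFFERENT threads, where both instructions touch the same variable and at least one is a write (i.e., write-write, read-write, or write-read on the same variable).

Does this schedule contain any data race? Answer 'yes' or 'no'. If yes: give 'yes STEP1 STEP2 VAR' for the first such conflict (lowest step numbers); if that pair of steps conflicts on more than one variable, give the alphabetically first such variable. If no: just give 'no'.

Answer: no

Derivation:
Steps 1,2: same thread (C). No race.
Steps 2,3: C(r=x,w=x) vs B(r=-,w=y). No conflict.
Steps 3,4: same thread (B). No race.
Steps 4,5: B(r=-,w=x) vs A(r=y,w=y). No conflict.
Steps 5,6: same thread (A). No race.
Steps 6,7: same thread (A). No race.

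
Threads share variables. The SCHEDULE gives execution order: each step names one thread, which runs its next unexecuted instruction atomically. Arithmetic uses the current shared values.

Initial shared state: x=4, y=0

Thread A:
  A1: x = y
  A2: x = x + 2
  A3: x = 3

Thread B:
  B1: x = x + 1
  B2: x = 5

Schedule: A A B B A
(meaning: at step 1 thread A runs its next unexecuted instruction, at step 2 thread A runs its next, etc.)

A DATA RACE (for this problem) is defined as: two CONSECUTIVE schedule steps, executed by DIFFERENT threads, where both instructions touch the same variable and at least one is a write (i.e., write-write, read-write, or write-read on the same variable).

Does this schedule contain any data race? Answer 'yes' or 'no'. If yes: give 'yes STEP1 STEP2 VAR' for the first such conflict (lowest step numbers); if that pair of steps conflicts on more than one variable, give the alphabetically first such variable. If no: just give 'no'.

Steps 1,2: same thread (A). No race.
Steps 2,3: A(x = x + 2) vs B(x = x + 1). RACE on x (W-W).
Steps 3,4: same thread (B). No race.
Steps 4,5: B(x = 5) vs A(x = 3). RACE on x (W-W).
First conflict at steps 2,3.

Answer: yes 2 3 x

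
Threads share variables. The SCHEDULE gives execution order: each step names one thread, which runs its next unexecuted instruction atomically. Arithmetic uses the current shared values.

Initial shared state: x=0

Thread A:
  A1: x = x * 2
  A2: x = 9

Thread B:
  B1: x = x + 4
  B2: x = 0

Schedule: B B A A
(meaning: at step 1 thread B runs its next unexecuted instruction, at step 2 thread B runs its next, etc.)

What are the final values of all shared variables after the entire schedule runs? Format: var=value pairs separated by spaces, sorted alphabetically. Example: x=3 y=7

Answer: x=9

Derivation:
Step 1: thread B executes B1 (x = x + 4). Shared: x=4. PCs: A@0 B@1
Step 2: thread B executes B2 (x = 0). Shared: x=0. PCs: A@0 B@2
Step 3: thread A executes A1 (x = x * 2). Shared: x=0. PCs: A@1 B@2
Step 4: thread A executes A2 (x = 9). Shared: x=9. PCs: A@2 B@2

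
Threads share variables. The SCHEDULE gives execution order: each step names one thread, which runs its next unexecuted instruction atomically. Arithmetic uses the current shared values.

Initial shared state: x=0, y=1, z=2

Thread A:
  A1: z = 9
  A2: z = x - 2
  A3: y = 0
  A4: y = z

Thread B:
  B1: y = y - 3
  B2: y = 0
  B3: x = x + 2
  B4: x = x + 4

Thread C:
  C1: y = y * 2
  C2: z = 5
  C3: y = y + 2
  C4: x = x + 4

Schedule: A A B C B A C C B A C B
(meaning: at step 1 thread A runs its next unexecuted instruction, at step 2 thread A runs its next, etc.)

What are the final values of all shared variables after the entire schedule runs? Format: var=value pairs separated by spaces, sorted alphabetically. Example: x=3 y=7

Answer: x=10 y=5 z=5

Derivation:
Step 1: thread A executes A1 (z = 9). Shared: x=0 y=1 z=9. PCs: A@1 B@0 C@0
Step 2: thread A executes A2 (z = x - 2). Shared: x=0 y=1 z=-2. PCs: A@2 B@0 C@0
Step 3: thread B executes B1 (y = y - 3). Shared: x=0 y=-2 z=-2. PCs: A@2 B@1 C@0
Step 4: thread C executes C1 (y = y * 2). Shared: x=0 y=-4 z=-2. PCs: A@2 B@1 C@1
Step 5: thread B executes B2 (y = 0). Shared: x=0 y=0 z=-2. PCs: A@2 B@2 C@1
Step 6: thread A executes A3 (y = 0). Shared: x=0 y=0 z=-2. PCs: A@3 B@2 C@1
Step 7: thread C executes C2 (z = 5). Shared: x=0 y=0 z=5. PCs: A@3 B@2 C@2
Step 8: thread C executes C3 (y = y + 2). Shared: x=0 y=2 z=5. PCs: A@3 B@2 C@3
Step 9: thread B executes B3 (x = x + 2). Shared: x=2 y=2 z=5. PCs: A@3 B@3 C@3
Step 10: thread A executes A4 (y = z). Shared: x=2 y=5 z=5. PCs: A@4 B@3 C@3
Step 11: thread C executes C4 (x = x + 4). Shared: x=6 y=5 z=5. PCs: A@4 B@3 C@4
Step 12: thread B executes B4 (x = x + 4). Shared: x=10 y=5 z=5. PCs: A@4 B@4 C@4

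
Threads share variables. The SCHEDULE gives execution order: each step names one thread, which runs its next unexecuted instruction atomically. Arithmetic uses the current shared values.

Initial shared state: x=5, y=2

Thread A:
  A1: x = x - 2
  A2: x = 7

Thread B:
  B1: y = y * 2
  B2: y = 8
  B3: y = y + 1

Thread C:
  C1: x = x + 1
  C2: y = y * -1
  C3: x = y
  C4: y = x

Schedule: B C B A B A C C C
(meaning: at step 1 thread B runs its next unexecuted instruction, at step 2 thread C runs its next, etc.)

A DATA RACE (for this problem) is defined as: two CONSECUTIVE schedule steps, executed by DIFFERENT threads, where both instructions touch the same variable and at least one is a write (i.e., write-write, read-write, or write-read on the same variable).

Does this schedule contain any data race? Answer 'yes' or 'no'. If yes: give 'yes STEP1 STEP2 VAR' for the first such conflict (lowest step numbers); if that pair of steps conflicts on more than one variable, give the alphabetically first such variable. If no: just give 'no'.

Answer: no

Derivation:
Steps 1,2: B(r=y,w=y) vs C(r=x,w=x). No conflict.
Steps 2,3: C(r=x,w=x) vs B(r=-,w=y). No conflict.
Steps 3,4: B(r=-,w=y) vs A(r=x,w=x). No conflict.
Steps 4,5: A(r=x,w=x) vs B(r=y,w=y). No conflict.
Steps 5,6: B(r=y,w=y) vs A(r=-,w=x). No conflict.
Steps 6,7: A(r=-,w=x) vs C(r=y,w=y). No conflict.
Steps 7,8: same thread (C). No race.
Steps 8,9: same thread (C). No race.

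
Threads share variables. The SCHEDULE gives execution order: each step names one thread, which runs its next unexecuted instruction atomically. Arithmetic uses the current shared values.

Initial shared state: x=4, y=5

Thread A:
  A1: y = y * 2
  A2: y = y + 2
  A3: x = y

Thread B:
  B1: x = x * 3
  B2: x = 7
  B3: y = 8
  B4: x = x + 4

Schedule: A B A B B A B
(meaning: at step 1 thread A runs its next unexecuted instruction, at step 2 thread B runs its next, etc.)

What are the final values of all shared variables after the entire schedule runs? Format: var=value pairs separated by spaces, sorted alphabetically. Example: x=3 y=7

Step 1: thread A executes A1 (y = y * 2). Shared: x=4 y=10. PCs: A@1 B@0
Step 2: thread B executes B1 (x = x * 3). Shared: x=12 y=10. PCs: A@1 B@1
Step 3: thread A executes A2 (y = y + 2). Shared: x=12 y=12. PCs: A@2 B@1
Step 4: thread B executes B2 (x = 7). Shared: x=7 y=12. PCs: A@2 B@2
Step 5: thread B executes B3 (y = 8). Shared: x=7 y=8. PCs: A@2 B@3
Step 6: thread A executes A3 (x = y). Shared: x=8 y=8. PCs: A@3 B@3
Step 7: thread B executes B4 (x = x + 4). Shared: x=12 y=8. PCs: A@3 B@4

Answer: x=12 y=8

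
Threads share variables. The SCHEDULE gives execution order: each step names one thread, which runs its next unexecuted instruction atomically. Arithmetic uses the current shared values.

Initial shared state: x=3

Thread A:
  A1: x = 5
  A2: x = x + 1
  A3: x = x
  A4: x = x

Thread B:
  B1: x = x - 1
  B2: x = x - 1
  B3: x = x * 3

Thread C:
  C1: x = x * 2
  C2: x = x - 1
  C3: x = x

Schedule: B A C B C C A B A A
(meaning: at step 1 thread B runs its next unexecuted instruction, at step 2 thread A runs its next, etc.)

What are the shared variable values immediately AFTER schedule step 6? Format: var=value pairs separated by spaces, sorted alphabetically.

Step 1: thread B executes B1 (x = x - 1). Shared: x=2. PCs: A@0 B@1 C@0
Step 2: thread A executes A1 (x = 5). Shared: x=5. PCs: A@1 B@1 C@0
Step 3: thread C executes C1 (x = x * 2). Shared: x=10. PCs: A@1 B@1 C@1
Step 4: thread B executes B2 (x = x - 1). Shared: x=9. PCs: A@1 B@2 C@1
Step 5: thread C executes C2 (x = x - 1). Shared: x=8. PCs: A@1 B@2 C@2
Step 6: thread C executes C3 (x = x). Shared: x=8. PCs: A@1 B@2 C@3

Answer: x=8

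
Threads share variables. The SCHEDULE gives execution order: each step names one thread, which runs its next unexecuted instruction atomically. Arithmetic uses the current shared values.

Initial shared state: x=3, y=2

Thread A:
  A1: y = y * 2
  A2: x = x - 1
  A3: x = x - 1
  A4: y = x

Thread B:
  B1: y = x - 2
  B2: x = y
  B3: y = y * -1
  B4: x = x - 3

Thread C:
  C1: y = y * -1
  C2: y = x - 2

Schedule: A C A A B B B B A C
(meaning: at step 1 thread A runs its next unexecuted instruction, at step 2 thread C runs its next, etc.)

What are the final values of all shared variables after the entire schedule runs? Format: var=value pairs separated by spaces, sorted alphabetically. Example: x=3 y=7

Answer: x=-4 y=-6

Derivation:
Step 1: thread A executes A1 (y = y * 2). Shared: x=3 y=4. PCs: A@1 B@0 C@0
Step 2: thread C executes C1 (y = y * -1). Shared: x=3 y=-4. PCs: A@1 B@0 C@1
Step 3: thread A executes A2 (x = x - 1). Shared: x=2 y=-4. PCs: A@2 B@0 C@1
Step 4: thread A executes A3 (x = x - 1). Shared: x=1 y=-4. PCs: A@3 B@0 C@1
Step 5: thread B executes B1 (y = x - 2). Shared: x=1 y=-1. PCs: A@3 B@1 C@1
Step 6: thread B executes B2 (x = y). Shared: x=-1 y=-1. PCs: A@3 B@2 C@1
Step 7: thread B executes B3 (y = y * -1). Shared: x=-1 y=1. PCs: A@3 B@3 C@1
Step 8: thread B executes B4 (x = x - 3). Shared: x=-4 y=1. PCs: A@3 B@4 C@1
Step 9: thread A executes A4 (y = x). Shared: x=-4 y=-4. PCs: A@4 B@4 C@1
Step 10: thread C executes C2 (y = x - 2). Shared: x=-4 y=-6. PCs: A@4 B@4 C@2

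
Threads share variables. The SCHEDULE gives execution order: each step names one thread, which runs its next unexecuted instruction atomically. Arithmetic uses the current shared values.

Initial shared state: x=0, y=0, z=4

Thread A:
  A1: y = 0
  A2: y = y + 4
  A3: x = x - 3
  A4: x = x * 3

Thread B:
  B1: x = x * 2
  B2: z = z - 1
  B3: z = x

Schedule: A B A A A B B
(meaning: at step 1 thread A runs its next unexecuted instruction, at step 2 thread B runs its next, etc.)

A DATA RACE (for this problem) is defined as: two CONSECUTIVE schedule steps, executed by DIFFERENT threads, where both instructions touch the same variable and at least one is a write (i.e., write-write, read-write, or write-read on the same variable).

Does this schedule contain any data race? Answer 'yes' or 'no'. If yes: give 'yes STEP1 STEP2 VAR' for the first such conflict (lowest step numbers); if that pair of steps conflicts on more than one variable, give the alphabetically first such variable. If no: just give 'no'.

Steps 1,2: A(r=-,w=y) vs B(r=x,w=x). No conflict.
Steps 2,3: B(r=x,w=x) vs A(r=y,w=y). No conflict.
Steps 3,4: same thread (A). No race.
Steps 4,5: same thread (A). No race.
Steps 5,6: A(r=x,w=x) vs B(r=z,w=z). No conflict.
Steps 6,7: same thread (B). No race.

Answer: no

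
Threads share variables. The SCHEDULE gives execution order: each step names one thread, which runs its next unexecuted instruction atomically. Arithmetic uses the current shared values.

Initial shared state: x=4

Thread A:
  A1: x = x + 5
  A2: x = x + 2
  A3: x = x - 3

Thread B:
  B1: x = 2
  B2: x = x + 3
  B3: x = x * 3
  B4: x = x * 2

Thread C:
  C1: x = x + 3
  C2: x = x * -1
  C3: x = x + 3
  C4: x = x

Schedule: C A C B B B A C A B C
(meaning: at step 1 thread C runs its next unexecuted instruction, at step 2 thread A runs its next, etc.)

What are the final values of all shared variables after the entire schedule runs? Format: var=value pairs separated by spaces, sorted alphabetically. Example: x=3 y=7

Step 1: thread C executes C1 (x = x + 3). Shared: x=7. PCs: A@0 B@0 C@1
Step 2: thread A executes A1 (x = x + 5). Shared: x=12. PCs: A@1 B@0 C@1
Step 3: thread C executes C2 (x = x * -1). Shared: x=-12. PCs: A@1 B@0 C@2
Step 4: thread B executes B1 (x = 2). Shared: x=2. PCs: A@1 B@1 C@2
Step 5: thread B executes B2 (x = x + 3). Shared: x=5. PCs: A@1 B@2 C@2
Step 6: thread B executes B3 (x = x * 3). Shared: x=15. PCs: A@1 B@3 C@2
Step 7: thread A executes A2 (x = x + 2). Shared: x=17. PCs: A@2 B@3 C@2
Step 8: thread C executes C3 (x = x + 3). Shared: x=20. PCs: A@2 B@3 C@3
Step 9: thread A executes A3 (x = x - 3). Shared: x=17. PCs: A@3 B@3 C@3
Step 10: thread B executes B4 (x = x * 2). Shared: x=34. PCs: A@3 B@4 C@3
Step 11: thread C executes C4 (x = x). Shared: x=34. PCs: A@3 B@4 C@4

Answer: x=34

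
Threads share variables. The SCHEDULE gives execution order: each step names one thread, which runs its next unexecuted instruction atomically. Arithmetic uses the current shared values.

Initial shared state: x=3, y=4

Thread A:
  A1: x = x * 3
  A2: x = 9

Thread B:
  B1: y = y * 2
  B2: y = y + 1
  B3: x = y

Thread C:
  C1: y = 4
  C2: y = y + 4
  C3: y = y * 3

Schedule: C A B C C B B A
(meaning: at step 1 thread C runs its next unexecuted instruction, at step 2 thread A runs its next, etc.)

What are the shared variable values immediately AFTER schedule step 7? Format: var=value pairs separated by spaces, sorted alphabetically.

Step 1: thread C executes C1 (y = 4). Shared: x=3 y=4. PCs: A@0 B@0 C@1
Step 2: thread A executes A1 (x = x * 3). Shared: x=9 y=4. PCs: A@1 B@0 C@1
Step 3: thread B executes B1 (y = y * 2). Shared: x=9 y=8. PCs: A@1 B@1 C@1
Step 4: thread C executes C2 (y = y + 4). Shared: x=9 y=12. PCs: A@1 B@1 C@2
Step 5: thread C executes C3 (y = y * 3). Shared: x=9 y=36. PCs: A@1 B@1 C@3
Step 6: thread B executes B2 (y = y + 1). Shared: x=9 y=37. PCs: A@1 B@2 C@3
Step 7: thread B executes B3 (x = y). Shared: x=37 y=37. PCs: A@1 B@3 C@3

Answer: x=37 y=37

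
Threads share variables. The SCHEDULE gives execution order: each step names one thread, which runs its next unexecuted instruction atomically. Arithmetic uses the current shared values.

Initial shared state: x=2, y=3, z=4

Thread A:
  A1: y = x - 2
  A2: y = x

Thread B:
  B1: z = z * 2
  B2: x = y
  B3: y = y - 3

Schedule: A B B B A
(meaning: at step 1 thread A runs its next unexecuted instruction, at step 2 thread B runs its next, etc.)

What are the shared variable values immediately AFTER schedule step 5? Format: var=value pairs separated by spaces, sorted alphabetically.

Step 1: thread A executes A1 (y = x - 2). Shared: x=2 y=0 z=4. PCs: A@1 B@0
Step 2: thread B executes B1 (z = z * 2). Shared: x=2 y=0 z=8. PCs: A@1 B@1
Step 3: thread B executes B2 (x = y). Shared: x=0 y=0 z=8. PCs: A@1 B@2
Step 4: thread B executes B3 (y = y - 3). Shared: x=0 y=-3 z=8. PCs: A@1 B@3
Step 5: thread A executes A2 (y = x). Shared: x=0 y=0 z=8. PCs: A@2 B@3

Answer: x=0 y=0 z=8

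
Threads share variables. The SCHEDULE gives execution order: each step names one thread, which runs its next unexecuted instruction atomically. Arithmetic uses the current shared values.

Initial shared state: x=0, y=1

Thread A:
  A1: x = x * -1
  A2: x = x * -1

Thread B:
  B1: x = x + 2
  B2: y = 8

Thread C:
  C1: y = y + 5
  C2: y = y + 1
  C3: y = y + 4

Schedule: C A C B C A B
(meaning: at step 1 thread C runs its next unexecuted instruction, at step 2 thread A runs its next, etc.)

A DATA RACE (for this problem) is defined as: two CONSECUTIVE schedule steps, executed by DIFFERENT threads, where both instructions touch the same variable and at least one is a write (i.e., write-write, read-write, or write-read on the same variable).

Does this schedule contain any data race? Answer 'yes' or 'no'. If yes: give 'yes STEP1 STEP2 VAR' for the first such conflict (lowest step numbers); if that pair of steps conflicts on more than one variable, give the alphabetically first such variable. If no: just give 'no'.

Steps 1,2: C(r=y,w=y) vs A(r=x,w=x). No conflict.
Steps 2,3: A(r=x,w=x) vs C(r=y,w=y). No conflict.
Steps 3,4: C(r=y,w=y) vs B(r=x,w=x). No conflict.
Steps 4,5: B(r=x,w=x) vs C(r=y,w=y). No conflict.
Steps 5,6: C(r=y,w=y) vs A(r=x,w=x). No conflict.
Steps 6,7: A(r=x,w=x) vs B(r=-,w=y). No conflict.

Answer: no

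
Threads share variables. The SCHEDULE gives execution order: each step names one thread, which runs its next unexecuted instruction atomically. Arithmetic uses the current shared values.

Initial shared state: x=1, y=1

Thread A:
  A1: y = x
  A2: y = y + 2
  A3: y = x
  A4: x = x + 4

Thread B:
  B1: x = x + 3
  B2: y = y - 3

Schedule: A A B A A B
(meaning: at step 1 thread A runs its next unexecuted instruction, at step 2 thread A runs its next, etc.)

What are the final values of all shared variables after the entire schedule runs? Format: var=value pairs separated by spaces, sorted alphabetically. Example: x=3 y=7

Answer: x=8 y=1

Derivation:
Step 1: thread A executes A1 (y = x). Shared: x=1 y=1. PCs: A@1 B@0
Step 2: thread A executes A2 (y = y + 2). Shared: x=1 y=3. PCs: A@2 B@0
Step 3: thread B executes B1 (x = x + 3). Shared: x=4 y=3. PCs: A@2 B@1
Step 4: thread A executes A3 (y = x). Shared: x=4 y=4. PCs: A@3 B@1
Step 5: thread A executes A4 (x = x + 4). Shared: x=8 y=4. PCs: A@4 B@1
Step 6: thread B executes B2 (y = y - 3). Shared: x=8 y=1. PCs: A@4 B@2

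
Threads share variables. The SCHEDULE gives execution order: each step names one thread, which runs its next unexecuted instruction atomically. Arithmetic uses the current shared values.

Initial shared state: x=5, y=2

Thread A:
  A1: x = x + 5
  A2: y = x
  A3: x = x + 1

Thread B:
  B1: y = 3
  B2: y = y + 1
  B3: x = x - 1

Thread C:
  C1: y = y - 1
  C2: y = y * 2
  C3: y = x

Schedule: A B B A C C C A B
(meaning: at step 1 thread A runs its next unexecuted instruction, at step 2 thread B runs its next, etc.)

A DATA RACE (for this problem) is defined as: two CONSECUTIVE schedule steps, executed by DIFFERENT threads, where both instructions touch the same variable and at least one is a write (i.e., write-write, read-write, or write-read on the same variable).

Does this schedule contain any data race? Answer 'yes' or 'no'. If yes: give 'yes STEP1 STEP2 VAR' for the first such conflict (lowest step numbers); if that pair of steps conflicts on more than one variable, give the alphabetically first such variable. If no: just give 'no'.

Answer: yes 3 4 y

Derivation:
Steps 1,2: A(r=x,w=x) vs B(r=-,w=y). No conflict.
Steps 2,3: same thread (B). No race.
Steps 3,4: B(y = y + 1) vs A(y = x). RACE on y (W-W).
Steps 4,5: A(y = x) vs C(y = y - 1). RACE on y (W-W).
Steps 5,6: same thread (C). No race.
Steps 6,7: same thread (C). No race.
Steps 7,8: C(y = x) vs A(x = x + 1). RACE on x (R-W).
Steps 8,9: A(x = x + 1) vs B(x = x - 1). RACE on x (W-W).
First conflict at steps 3,4.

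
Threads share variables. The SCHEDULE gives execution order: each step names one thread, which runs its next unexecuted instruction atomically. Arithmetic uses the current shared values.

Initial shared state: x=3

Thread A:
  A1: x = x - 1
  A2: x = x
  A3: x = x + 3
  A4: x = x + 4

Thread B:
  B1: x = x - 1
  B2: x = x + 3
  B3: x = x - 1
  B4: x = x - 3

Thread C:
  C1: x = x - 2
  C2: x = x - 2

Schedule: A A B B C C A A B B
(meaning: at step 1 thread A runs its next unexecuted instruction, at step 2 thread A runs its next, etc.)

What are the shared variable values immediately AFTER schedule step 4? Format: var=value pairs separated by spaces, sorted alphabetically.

Step 1: thread A executes A1 (x = x - 1). Shared: x=2. PCs: A@1 B@0 C@0
Step 2: thread A executes A2 (x = x). Shared: x=2. PCs: A@2 B@0 C@0
Step 3: thread B executes B1 (x = x - 1). Shared: x=1. PCs: A@2 B@1 C@0
Step 4: thread B executes B2 (x = x + 3). Shared: x=4. PCs: A@2 B@2 C@0

Answer: x=4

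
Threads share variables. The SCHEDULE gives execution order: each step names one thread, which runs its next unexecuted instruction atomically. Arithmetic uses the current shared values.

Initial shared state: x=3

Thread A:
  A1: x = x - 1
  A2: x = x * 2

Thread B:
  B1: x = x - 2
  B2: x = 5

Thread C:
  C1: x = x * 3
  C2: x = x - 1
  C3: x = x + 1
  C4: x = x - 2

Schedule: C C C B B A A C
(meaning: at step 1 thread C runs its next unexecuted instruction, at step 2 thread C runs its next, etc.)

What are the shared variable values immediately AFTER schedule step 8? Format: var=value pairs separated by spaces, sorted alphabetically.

Answer: x=6

Derivation:
Step 1: thread C executes C1 (x = x * 3). Shared: x=9. PCs: A@0 B@0 C@1
Step 2: thread C executes C2 (x = x - 1). Shared: x=8. PCs: A@0 B@0 C@2
Step 3: thread C executes C3 (x = x + 1). Shared: x=9. PCs: A@0 B@0 C@3
Step 4: thread B executes B1 (x = x - 2). Shared: x=7. PCs: A@0 B@1 C@3
Step 5: thread B executes B2 (x = 5). Shared: x=5. PCs: A@0 B@2 C@3
Step 6: thread A executes A1 (x = x - 1). Shared: x=4. PCs: A@1 B@2 C@3
Step 7: thread A executes A2 (x = x * 2). Shared: x=8. PCs: A@2 B@2 C@3
Step 8: thread C executes C4 (x = x - 2). Shared: x=6. PCs: A@2 B@2 C@4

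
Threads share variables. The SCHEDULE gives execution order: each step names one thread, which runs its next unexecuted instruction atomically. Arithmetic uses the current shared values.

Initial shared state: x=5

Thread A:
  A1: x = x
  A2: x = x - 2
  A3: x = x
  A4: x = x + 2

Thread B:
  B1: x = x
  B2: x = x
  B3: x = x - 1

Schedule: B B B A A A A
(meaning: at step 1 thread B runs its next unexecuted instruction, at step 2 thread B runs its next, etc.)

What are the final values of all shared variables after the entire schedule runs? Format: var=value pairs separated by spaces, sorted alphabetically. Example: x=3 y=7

Step 1: thread B executes B1 (x = x). Shared: x=5. PCs: A@0 B@1
Step 2: thread B executes B2 (x = x). Shared: x=5. PCs: A@0 B@2
Step 3: thread B executes B3 (x = x - 1). Shared: x=4. PCs: A@0 B@3
Step 4: thread A executes A1 (x = x). Shared: x=4. PCs: A@1 B@3
Step 5: thread A executes A2 (x = x - 2). Shared: x=2. PCs: A@2 B@3
Step 6: thread A executes A3 (x = x). Shared: x=2. PCs: A@3 B@3
Step 7: thread A executes A4 (x = x + 2). Shared: x=4. PCs: A@4 B@3

Answer: x=4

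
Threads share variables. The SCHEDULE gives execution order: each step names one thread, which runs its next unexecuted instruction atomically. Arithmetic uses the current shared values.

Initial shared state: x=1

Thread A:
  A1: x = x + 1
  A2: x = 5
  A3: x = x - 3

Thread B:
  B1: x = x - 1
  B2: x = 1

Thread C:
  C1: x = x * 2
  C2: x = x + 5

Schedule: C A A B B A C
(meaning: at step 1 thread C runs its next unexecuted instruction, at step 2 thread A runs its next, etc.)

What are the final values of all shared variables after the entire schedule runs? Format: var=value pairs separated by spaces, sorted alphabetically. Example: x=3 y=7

Answer: x=3

Derivation:
Step 1: thread C executes C1 (x = x * 2). Shared: x=2. PCs: A@0 B@0 C@1
Step 2: thread A executes A1 (x = x + 1). Shared: x=3. PCs: A@1 B@0 C@1
Step 3: thread A executes A2 (x = 5). Shared: x=5. PCs: A@2 B@0 C@1
Step 4: thread B executes B1 (x = x - 1). Shared: x=4. PCs: A@2 B@1 C@1
Step 5: thread B executes B2 (x = 1). Shared: x=1. PCs: A@2 B@2 C@1
Step 6: thread A executes A3 (x = x - 3). Shared: x=-2. PCs: A@3 B@2 C@1
Step 7: thread C executes C2 (x = x + 5). Shared: x=3. PCs: A@3 B@2 C@2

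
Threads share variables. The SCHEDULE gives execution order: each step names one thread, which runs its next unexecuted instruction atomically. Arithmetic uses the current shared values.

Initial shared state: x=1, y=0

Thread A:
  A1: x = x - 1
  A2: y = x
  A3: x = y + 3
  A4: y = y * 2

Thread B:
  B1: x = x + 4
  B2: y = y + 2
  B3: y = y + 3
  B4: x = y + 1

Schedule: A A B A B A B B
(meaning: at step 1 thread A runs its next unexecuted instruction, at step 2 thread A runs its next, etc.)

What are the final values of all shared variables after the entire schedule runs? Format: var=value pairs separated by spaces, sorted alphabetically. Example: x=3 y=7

Answer: x=8 y=7

Derivation:
Step 1: thread A executes A1 (x = x - 1). Shared: x=0 y=0. PCs: A@1 B@0
Step 2: thread A executes A2 (y = x). Shared: x=0 y=0. PCs: A@2 B@0
Step 3: thread B executes B1 (x = x + 4). Shared: x=4 y=0. PCs: A@2 B@1
Step 4: thread A executes A3 (x = y + 3). Shared: x=3 y=0. PCs: A@3 B@1
Step 5: thread B executes B2 (y = y + 2). Shared: x=3 y=2. PCs: A@3 B@2
Step 6: thread A executes A4 (y = y * 2). Shared: x=3 y=4. PCs: A@4 B@2
Step 7: thread B executes B3 (y = y + 3). Shared: x=3 y=7. PCs: A@4 B@3
Step 8: thread B executes B4 (x = y + 1). Shared: x=8 y=7. PCs: A@4 B@4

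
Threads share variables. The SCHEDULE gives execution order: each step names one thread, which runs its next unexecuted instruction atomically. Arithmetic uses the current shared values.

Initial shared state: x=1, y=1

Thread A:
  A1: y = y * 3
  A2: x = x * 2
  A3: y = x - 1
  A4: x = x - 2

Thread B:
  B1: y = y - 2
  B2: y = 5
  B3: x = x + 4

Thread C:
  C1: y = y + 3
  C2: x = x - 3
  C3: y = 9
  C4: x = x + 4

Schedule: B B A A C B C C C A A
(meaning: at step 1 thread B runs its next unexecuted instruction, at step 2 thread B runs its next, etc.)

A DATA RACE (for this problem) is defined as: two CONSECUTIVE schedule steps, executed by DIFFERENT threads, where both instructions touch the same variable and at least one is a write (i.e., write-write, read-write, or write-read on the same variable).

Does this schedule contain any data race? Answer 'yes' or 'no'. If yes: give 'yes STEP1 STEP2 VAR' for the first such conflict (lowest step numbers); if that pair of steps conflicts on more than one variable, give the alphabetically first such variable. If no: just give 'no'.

Steps 1,2: same thread (B). No race.
Steps 2,3: B(y = 5) vs A(y = y * 3). RACE on y (W-W).
Steps 3,4: same thread (A). No race.
Steps 4,5: A(r=x,w=x) vs C(r=y,w=y). No conflict.
Steps 5,6: C(r=y,w=y) vs B(r=x,w=x). No conflict.
Steps 6,7: B(x = x + 4) vs C(x = x - 3). RACE on x (W-W).
Steps 7,8: same thread (C). No race.
Steps 8,9: same thread (C). No race.
Steps 9,10: C(x = x + 4) vs A(y = x - 1). RACE on x (W-R).
Steps 10,11: same thread (A). No race.
First conflict at steps 2,3.

Answer: yes 2 3 y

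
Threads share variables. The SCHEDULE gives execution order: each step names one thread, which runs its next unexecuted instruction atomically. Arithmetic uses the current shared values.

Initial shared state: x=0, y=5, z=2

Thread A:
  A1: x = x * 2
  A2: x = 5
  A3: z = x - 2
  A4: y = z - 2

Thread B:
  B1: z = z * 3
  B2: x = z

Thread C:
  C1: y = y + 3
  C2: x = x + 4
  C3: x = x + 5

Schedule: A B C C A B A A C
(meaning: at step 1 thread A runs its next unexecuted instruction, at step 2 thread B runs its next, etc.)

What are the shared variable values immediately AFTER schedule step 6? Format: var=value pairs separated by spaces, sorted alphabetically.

Answer: x=6 y=8 z=6

Derivation:
Step 1: thread A executes A1 (x = x * 2). Shared: x=0 y=5 z=2. PCs: A@1 B@0 C@0
Step 2: thread B executes B1 (z = z * 3). Shared: x=0 y=5 z=6. PCs: A@1 B@1 C@0
Step 3: thread C executes C1 (y = y + 3). Shared: x=0 y=8 z=6. PCs: A@1 B@1 C@1
Step 4: thread C executes C2 (x = x + 4). Shared: x=4 y=8 z=6. PCs: A@1 B@1 C@2
Step 5: thread A executes A2 (x = 5). Shared: x=5 y=8 z=6. PCs: A@2 B@1 C@2
Step 6: thread B executes B2 (x = z). Shared: x=6 y=8 z=6. PCs: A@2 B@2 C@2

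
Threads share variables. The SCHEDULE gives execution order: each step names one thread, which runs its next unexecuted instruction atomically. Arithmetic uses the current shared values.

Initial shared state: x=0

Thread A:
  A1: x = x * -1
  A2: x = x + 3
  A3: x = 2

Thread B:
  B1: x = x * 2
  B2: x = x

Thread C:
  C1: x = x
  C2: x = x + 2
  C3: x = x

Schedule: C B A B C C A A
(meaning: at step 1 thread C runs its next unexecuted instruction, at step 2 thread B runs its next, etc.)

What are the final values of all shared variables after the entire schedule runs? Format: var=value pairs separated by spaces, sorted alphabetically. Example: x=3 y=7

Step 1: thread C executes C1 (x = x). Shared: x=0. PCs: A@0 B@0 C@1
Step 2: thread B executes B1 (x = x * 2). Shared: x=0. PCs: A@0 B@1 C@1
Step 3: thread A executes A1 (x = x * -1). Shared: x=0. PCs: A@1 B@1 C@1
Step 4: thread B executes B2 (x = x). Shared: x=0. PCs: A@1 B@2 C@1
Step 5: thread C executes C2 (x = x + 2). Shared: x=2. PCs: A@1 B@2 C@2
Step 6: thread C executes C3 (x = x). Shared: x=2. PCs: A@1 B@2 C@3
Step 7: thread A executes A2 (x = x + 3). Shared: x=5. PCs: A@2 B@2 C@3
Step 8: thread A executes A3 (x = 2). Shared: x=2. PCs: A@3 B@2 C@3

Answer: x=2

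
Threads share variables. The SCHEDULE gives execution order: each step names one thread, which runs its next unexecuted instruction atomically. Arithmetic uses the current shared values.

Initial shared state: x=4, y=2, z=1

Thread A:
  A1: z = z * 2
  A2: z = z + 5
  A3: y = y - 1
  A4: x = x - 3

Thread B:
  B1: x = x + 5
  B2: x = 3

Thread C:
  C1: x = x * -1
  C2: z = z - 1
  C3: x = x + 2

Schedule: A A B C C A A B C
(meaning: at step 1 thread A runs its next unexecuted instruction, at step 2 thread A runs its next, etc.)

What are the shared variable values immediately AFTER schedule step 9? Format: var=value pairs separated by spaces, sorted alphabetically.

Answer: x=5 y=1 z=6

Derivation:
Step 1: thread A executes A1 (z = z * 2). Shared: x=4 y=2 z=2. PCs: A@1 B@0 C@0
Step 2: thread A executes A2 (z = z + 5). Shared: x=4 y=2 z=7. PCs: A@2 B@0 C@0
Step 3: thread B executes B1 (x = x + 5). Shared: x=9 y=2 z=7. PCs: A@2 B@1 C@0
Step 4: thread C executes C1 (x = x * -1). Shared: x=-9 y=2 z=7. PCs: A@2 B@1 C@1
Step 5: thread C executes C2 (z = z - 1). Shared: x=-9 y=2 z=6. PCs: A@2 B@1 C@2
Step 6: thread A executes A3 (y = y - 1). Shared: x=-9 y=1 z=6. PCs: A@3 B@1 C@2
Step 7: thread A executes A4 (x = x - 3). Shared: x=-12 y=1 z=6. PCs: A@4 B@1 C@2
Step 8: thread B executes B2 (x = 3). Shared: x=3 y=1 z=6. PCs: A@4 B@2 C@2
Step 9: thread C executes C3 (x = x + 2). Shared: x=5 y=1 z=6. PCs: A@4 B@2 C@3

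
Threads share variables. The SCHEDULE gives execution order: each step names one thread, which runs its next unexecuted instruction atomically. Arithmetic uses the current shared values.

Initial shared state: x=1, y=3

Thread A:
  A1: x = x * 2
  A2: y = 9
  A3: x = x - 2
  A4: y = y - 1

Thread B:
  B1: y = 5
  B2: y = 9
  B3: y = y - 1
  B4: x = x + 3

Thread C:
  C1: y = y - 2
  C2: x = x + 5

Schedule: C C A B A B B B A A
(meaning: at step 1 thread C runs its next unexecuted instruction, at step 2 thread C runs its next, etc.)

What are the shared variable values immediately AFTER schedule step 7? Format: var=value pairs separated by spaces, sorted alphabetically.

Answer: x=12 y=8

Derivation:
Step 1: thread C executes C1 (y = y - 2). Shared: x=1 y=1. PCs: A@0 B@0 C@1
Step 2: thread C executes C2 (x = x + 5). Shared: x=6 y=1. PCs: A@0 B@0 C@2
Step 3: thread A executes A1 (x = x * 2). Shared: x=12 y=1. PCs: A@1 B@0 C@2
Step 4: thread B executes B1 (y = 5). Shared: x=12 y=5. PCs: A@1 B@1 C@2
Step 5: thread A executes A2 (y = 9). Shared: x=12 y=9. PCs: A@2 B@1 C@2
Step 6: thread B executes B2 (y = 9). Shared: x=12 y=9. PCs: A@2 B@2 C@2
Step 7: thread B executes B3 (y = y - 1). Shared: x=12 y=8. PCs: A@2 B@3 C@2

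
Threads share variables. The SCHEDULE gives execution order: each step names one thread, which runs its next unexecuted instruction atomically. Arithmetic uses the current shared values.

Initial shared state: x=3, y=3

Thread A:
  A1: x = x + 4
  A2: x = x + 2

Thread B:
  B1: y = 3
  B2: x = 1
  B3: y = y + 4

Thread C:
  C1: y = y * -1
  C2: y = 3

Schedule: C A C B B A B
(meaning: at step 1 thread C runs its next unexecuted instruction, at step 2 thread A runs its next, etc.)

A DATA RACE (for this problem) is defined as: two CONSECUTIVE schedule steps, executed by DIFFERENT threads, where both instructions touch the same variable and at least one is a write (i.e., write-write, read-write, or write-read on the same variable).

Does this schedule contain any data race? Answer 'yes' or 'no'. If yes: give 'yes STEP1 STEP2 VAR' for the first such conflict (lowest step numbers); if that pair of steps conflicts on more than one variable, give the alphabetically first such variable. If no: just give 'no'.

Answer: yes 3 4 y

Derivation:
Steps 1,2: C(r=y,w=y) vs A(r=x,w=x). No conflict.
Steps 2,3: A(r=x,w=x) vs C(r=-,w=y). No conflict.
Steps 3,4: C(y = 3) vs B(y = 3). RACE on y (W-W).
Steps 4,5: same thread (B). No race.
Steps 5,6: B(x = 1) vs A(x = x + 2). RACE on x (W-W).
Steps 6,7: A(r=x,w=x) vs B(r=y,w=y). No conflict.
First conflict at steps 3,4.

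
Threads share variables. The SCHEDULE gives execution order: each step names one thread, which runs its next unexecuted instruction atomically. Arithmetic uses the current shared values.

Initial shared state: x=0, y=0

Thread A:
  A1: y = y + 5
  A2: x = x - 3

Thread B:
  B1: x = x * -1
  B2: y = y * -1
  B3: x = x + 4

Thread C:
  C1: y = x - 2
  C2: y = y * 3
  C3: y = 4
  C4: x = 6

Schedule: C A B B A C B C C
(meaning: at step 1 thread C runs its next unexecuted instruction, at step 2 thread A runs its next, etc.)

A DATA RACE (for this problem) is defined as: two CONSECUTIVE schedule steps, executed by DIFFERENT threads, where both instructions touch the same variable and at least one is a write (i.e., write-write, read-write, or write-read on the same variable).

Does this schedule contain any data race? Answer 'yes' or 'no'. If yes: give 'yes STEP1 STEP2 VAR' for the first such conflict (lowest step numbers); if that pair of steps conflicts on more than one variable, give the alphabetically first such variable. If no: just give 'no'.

Steps 1,2: C(y = x - 2) vs A(y = y + 5). RACE on y (W-W).
Steps 2,3: A(r=y,w=y) vs B(r=x,w=x). No conflict.
Steps 3,4: same thread (B). No race.
Steps 4,5: B(r=y,w=y) vs A(r=x,w=x). No conflict.
Steps 5,6: A(r=x,w=x) vs C(r=y,w=y). No conflict.
Steps 6,7: C(r=y,w=y) vs B(r=x,w=x). No conflict.
Steps 7,8: B(r=x,w=x) vs C(r=-,w=y). No conflict.
Steps 8,9: same thread (C). No race.
First conflict at steps 1,2.

Answer: yes 1 2 y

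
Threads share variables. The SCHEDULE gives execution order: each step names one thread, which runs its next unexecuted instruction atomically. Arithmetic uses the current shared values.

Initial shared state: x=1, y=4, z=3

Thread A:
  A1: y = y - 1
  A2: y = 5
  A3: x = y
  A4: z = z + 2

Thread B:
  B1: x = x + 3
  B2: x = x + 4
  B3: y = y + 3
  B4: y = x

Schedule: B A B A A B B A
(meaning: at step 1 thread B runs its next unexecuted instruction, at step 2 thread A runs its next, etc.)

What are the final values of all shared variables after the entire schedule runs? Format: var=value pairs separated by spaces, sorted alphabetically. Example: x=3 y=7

Answer: x=5 y=5 z=5

Derivation:
Step 1: thread B executes B1 (x = x + 3). Shared: x=4 y=4 z=3. PCs: A@0 B@1
Step 2: thread A executes A1 (y = y - 1). Shared: x=4 y=3 z=3. PCs: A@1 B@1
Step 3: thread B executes B2 (x = x + 4). Shared: x=8 y=3 z=3. PCs: A@1 B@2
Step 4: thread A executes A2 (y = 5). Shared: x=8 y=5 z=3. PCs: A@2 B@2
Step 5: thread A executes A3 (x = y). Shared: x=5 y=5 z=3. PCs: A@3 B@2
Step 6: thread B executes B3 (y = y + 3). Shared: x=5 y=8 z=3. PCs: A@3 B@3
Step 7: thread B executes B4 (y = x). Shared: x=5 y=5 z=3. PCs: A@3 B@4
Step 8: thread A executes A4 (z = z + 2). Shared: x=5 y=5 z=5. PCs: A@4 B@4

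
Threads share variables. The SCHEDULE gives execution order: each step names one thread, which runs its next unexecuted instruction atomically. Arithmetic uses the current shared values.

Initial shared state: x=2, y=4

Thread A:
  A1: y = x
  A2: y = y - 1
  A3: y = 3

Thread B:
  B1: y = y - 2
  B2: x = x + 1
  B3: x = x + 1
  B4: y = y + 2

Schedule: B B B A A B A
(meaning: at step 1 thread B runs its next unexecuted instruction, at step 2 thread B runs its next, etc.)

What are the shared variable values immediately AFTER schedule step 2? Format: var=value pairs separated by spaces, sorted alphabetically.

Step 1: thread B executes B1 (y = y - 2). Shared: x=2 y=2. PCs: A@0 B@1
Step 2: thread B executes B2 (x = x + 1). Shared: x=3 y=2. PCs: A@0 B@2

Answer: x=3 y=2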